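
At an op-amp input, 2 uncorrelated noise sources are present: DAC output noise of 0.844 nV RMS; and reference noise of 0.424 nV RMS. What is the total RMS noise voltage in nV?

0.945 nV

Uncorrelated sources add in power (mean-square): V_tot = √(ΣV_i²)
V_tot = √[(8.44×10⁻¹⁰)² + (4.24×10⁻¹⁰)²] = 9.45×10⁻¹⁰ V = 0.945 nV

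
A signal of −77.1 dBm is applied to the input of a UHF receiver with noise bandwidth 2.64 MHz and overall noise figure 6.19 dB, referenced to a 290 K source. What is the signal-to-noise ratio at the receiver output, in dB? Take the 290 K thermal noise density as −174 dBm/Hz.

Noise floor: N = −174 + 10 log₁₀(B) + NF
10 log₁₀(2.64×10⁶) = 64.22 dB
N = −174 + 64.22 + 6.19 = −103.59 dBm
SNR = P_sig − N = −77.1 − (−103.59) = 26.49 dB → 26.5 dB

26.5 dB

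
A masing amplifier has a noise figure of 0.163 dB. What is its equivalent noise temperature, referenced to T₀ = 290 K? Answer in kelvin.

11.1 K

F = 10^(0.163/10) = 1.03825
T_e = (F − 1)·T₀ = (1.03825 − 1) × 290 = 11.1 K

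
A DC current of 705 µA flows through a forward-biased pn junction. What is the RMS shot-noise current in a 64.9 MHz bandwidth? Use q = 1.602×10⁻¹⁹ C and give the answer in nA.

I_n = √(2qI·B)
2qI·B = 2 × 1.602×10⁻¹⁹ × 7.05×10⁻⁴ × 6.49×10⁷ = 1.47×10⁻¹⁴ A²
I_n = √(1.47×10⁻¹⁴) = 1.21×10⁻⁷ A = 121 nA

121 nA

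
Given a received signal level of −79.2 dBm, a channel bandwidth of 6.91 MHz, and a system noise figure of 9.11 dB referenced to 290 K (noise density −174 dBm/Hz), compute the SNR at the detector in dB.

Noise floor: N = −174 + 10 log₁₀(B) + NF
10 log₁₀(6.91×10⁶) = 68.39 dB
N = −174 + 68.39 + 9.11 = −96.50 dBm
SNR = P_sig − N = −79.2 − (−96.50) = 17.30 dB → 17.3 dB

17.3 dB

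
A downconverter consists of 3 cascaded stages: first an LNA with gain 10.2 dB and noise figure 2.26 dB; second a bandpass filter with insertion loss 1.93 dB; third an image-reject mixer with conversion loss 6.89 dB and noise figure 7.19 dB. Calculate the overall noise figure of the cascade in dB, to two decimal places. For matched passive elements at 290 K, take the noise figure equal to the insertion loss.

3.74 dB

Convert to linear (a loss of L dB is a gain of −L dB): F_i = 10^(NF_i/10), G_i = 10^(G_i,dB/10)
  Stage 1: F_1 = 10^(2.26/10) = 1.683, G_1 = 10^(10.2/10) = 10.47
  Stage 2: F_2 = 10^(1.93/10) = 1.560, G_2 = 10^(−1.93/10) = 0.6412
  Stage 3: F_3 = 10^(7.19/10) = 5.236, G_3 = 10^(−6.89/10) = 0.2046
Friis cascade:
  F = 1.683 + (1.560 − 1)/10.47 + (5.236 − 1)/6.714 = 2.367
NF = 10 log₁₀(2.367) = 3.74 dB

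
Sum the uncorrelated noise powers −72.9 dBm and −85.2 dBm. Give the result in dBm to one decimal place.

Convert to linear, add, convert back:
P₁ = 5.13×10⁻¹¹ W, P₂ = 3.02×10⁻¹² W
P_tot = 5.43×10⁻¹¹ W → 10 log₁₀(P_tot / 10⁻³) = −72.7 dBm

−72.7 dBm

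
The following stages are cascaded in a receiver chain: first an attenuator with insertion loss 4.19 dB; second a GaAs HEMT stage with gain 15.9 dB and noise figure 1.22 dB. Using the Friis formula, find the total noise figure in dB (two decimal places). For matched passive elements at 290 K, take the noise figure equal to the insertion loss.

5.41 dB

Convert to linear (a loss of L dB is a gain of −L dB): F_i = 10^(NF_i/10), G_i = 10^(G_i,dB/10)
  Stage 1: F_1 = 10^(4.19/10) = 2.624, G_1 = 10^(−4.19/10) = 0.3811
  Stage 2: F_2 = 10^(1.22/10) = 1.324, G_2 = 10^(15.9/10) = 38.90
Friis cascade:
  F = 2.624 + (1.324 − 1)/0.3811 = 3.475
NF = 10 log₁₀(3.475) = 5.41 dB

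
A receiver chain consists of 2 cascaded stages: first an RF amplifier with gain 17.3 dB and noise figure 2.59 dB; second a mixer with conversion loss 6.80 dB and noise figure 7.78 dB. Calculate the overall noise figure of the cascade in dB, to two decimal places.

Convert to linear (a loss of L dB is a gain of −L dB): F_i = 10^(NF_i/10), G_i = 10^(G_i,dB/10)
  Stage 1: F_1 = 10^(2.59/10) = 1.816, G_1 = 10^(17.3/10) = 53.70
  Stage 2: F_2 = 10^(7.78/10) = 5.998, G_2 = 10^(−6.80/10) = 0.2089
Friis cascade:
  F = 1.816 + (5.998 − 1)/53.70 = 1.909
NF = 10 log₁₀(1.909) = 2.81 dB

2.81 dB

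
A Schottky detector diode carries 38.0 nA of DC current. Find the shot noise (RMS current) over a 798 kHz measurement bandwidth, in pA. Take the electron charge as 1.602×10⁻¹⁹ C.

I_n = √(2qI·B)
2qI·B = 2 × 1.602×10⁻¹⁹ × 3.80×10⁻⁸ × 7.98×10⁵ = 9.72×10⁻²¹ A²
I_n = √(9.72×10⁻²¹) = 9.86×10⁻¹¹ A = 98.6 pA

98.6 pA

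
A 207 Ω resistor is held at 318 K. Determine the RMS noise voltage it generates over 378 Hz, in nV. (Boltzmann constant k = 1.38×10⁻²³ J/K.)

V_n = √(4kTRB)
4kTRB = 4 × 1.38×10⁻²³ × 318 × 2.07×10² × 3.78×10² = 1.37×10⁻¹⁵ V²
V_n = √(1.37×10⁻¹⁵) = 3.71×10⁻⁸ V = 37.1 nV

37.1 nV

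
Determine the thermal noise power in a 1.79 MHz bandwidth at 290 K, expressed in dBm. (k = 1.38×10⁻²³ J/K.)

P_n = kTB = 1.38×10⁻²³ × 290 × 1.79×10⁶ = 7.16×10⁻¹⁵ W
In dBm: 10 log₁₀(7.16×10⁻¹⁵ / 10⁻³) = −111.4 dBm

−111.4 dBm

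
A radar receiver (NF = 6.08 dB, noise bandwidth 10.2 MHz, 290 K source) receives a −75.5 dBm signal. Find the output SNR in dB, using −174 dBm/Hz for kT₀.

Noise floor: N = −174 + 10 log₁₀(B) + NF
10 log₁₀(1.02×10⁷) = 70.09 dB
N = −174 + 70.09 + 6.08 = −97.83 dBm
SNR = P_sig − N = −75.5 − (−97.83) = 22.33 dB → 22.3 dB

22.3 dB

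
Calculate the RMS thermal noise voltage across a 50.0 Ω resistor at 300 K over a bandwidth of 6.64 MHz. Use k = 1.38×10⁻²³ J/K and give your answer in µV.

V_n = √(4kTRB)
4kTRB = 4 × 1.38×10⁻²³ × 300 × 5.00×10¹ × 6.64×10⁶ = 5.50×10⁻¹² V²
V_n = √(5.50×10⁻¹²) = 2.34×10⁻⁶ V = 2.34 µV

2.34 µV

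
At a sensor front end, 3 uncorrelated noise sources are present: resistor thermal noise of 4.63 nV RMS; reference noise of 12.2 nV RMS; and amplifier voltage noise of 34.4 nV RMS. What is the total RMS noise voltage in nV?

Uncorrelated sources add in power (mean-square): V_tot = √(ΣV_i²)
V_tot = √[(4.63×10⁻⁹)² + (1.22×10⁻⁸)² + (3.44×10⁻⁸)²] = 3.68×10⁻⁸ V = 36.8 nV

36.8 nV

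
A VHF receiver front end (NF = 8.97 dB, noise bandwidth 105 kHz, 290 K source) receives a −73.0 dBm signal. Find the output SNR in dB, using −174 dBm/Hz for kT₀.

41.8 dB

Noise floor: N = −174 + 10 log₁₀(B) + NF
10 log₁₀(1.05×10⁵) = 50.21 dB
N = −174 + 50.21 + 8.97 = −114.82 dBm
SNR = P_sig − N = −73.0 − (−114.82) = 41.82 dB → 41.8 dB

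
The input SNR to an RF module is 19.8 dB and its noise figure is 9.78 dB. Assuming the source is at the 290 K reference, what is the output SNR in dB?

By definition F = SNR_in/SNR_out, so in dB: SNR_out = SNR_in − NF
SNR_out = 19.8 − 9.78 = 10.02 dB

10.02 dB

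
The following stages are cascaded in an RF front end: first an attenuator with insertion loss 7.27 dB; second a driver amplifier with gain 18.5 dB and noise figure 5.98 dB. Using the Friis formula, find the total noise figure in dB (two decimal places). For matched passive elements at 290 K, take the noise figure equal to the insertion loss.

13.25 dB

Convert to linear (a loss of L dB is a gain of −L dB): F_i = 10^(NF_i/10), G_i = 10^(G_i,dB/10)
  Stage 1: F_1 = 10^(7.27/10) = 5.333, G_1 = 10^(−7.27/10) = 0.1875
  Stage 2: F_2 = 10^(5.98/10) = 3.963, G_2 = 10^(18.5/10) = 70.79
Friis cascade:
  F = 5.333 + (3.963 − 1)/0.1875 = 21.13
NF = 10 log₁₀(21.13) = 13.25 dB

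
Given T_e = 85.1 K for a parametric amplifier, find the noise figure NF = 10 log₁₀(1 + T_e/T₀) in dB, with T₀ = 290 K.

1.12 dB

F = 1 + T_e/T₀ = 1 + 85.1/290 = 1.29345
NF = 10 log₁₀(1.29345) = 1.12 dB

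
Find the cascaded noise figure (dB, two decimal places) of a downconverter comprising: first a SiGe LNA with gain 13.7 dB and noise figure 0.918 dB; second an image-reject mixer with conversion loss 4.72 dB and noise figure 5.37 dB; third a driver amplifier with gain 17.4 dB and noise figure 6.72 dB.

Convert to linear (a loss of L dB is a gain of −L dB): F_i = 10^(NF_i/10), G_i = 10^(G_i,dB/10)
  Stage 1: F_1 = 10^(0.918/10) = 1.235, G_1 = 10^(13.7/10) = 23.44
  Stage 2: F_2 = 10^(5.37/10) = 3.443, G_2 = 10^(−4.72/10) = 0.3373
  Stage 3: F_3 = 10^(6.72/10) = 4.699, G_3 = 10^(17.4/10) = 54.95
Friis cascade:
  F = 1.235 + (3.443 − 1)/23.44 + (4.699 − 1)/7.907 = 1.807
NF = 10 log₁₀(1.807) = 2.57 dB

2.57 dB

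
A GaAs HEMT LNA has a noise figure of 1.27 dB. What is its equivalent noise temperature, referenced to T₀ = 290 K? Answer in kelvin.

98.5 K

F = 10^(1.27/10) = 1.33968
T_e = (F − 1)·T₀ = (1.33968 − 1) × 290 = 98.5 K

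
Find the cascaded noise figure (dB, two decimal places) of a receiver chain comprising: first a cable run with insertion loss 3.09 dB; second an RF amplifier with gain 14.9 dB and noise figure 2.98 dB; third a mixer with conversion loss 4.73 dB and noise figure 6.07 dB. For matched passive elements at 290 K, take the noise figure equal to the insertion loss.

Convert to linear (a loss of L dB is a gain of −L dB): F_i = 10^(NF_i/10), G_i = 10^(G_i,dB/10)
  Stage 1: F_1 = 10^(3.09/10) = 2.037, G_1 = 10^(−3.09/10) = 0.4909
  Stage 2: F_2 = 10^(2.98/10) = 1.986, G_2 = 10^(14.9/10) = 30.90
  Stage 3: F_3 = 10^(6.07/10) = 4.046, G_3 = 10^(−4.73/10) = 0.3365
Friis cascade:
  F = 2.037 + (1.986 − 1)/0.4909 + (4.046 − 1)/15.17 = 4.247
NF = 10 log₁₀(4.247) = 6.28 dB

6.28 dB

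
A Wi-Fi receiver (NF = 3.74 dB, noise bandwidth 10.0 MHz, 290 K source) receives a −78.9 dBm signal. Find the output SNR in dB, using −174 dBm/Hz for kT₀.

21.4 dB

Noise floor: N = −174 + 10 log₁₀(B) + NF
10 log₁₀(1.00×10⁷) = 70 dB
N = −174 + 70 + 3.74 = −100.26 dBm
SNR = P_sig − N = −78.9 − (−100.26) = 21.36 dB → 21.4 dB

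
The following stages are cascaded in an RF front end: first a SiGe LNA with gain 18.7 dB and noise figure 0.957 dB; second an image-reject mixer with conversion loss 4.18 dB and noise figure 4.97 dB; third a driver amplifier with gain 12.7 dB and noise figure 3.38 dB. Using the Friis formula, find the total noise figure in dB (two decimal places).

Convert to linear (a loss of L dB is a gain of −L dB): F_i = 10^(NF_i/10), G_i = 10^(G_i,dB/10)
  Stage 1: F_1 = 10^(0.957/10) = 1.247, G_1 = 10^(18.7/10) = 74.13
  Stage 2: F_2 = 10^(4.97/10) = 3.141, G_2 = 10^(−4.18/10) = 0.3819
  Stage 3: F_3 = 10^(3.38/10) = 2.178, G_3 = 10^(12.7/10) = 18.62
Friis cascade:
  F = 1.247 + (3.141 − 1)/74.13 + (2.178 − 1)/28.31 = 1.317
NF = 10 log₁₀(1.317) = 1.20 dB

1.20 dB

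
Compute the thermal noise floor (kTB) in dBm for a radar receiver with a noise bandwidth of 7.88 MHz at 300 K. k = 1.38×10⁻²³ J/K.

−104.9 dBm

P_n = kTB = 1.38×10⁻²³ × 300 × 7.88×10⁶ = 3.26×10⁻¹⁴ W
In dBm: 10 log₁₀(3.26×10⁻¹⁴ / 10⁻³) = −104.9 dBm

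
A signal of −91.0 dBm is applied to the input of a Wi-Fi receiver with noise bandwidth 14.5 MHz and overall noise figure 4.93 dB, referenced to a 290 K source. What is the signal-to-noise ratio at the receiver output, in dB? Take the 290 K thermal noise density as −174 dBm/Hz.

6.5 dB

Noise floor: N = −174 + 10 log₁₀(B) + NF
10 log₁₀(1.45×10⁷) = 71.61 dB
N = −174 + 71.61 + 4.93 = −97.46 dBm
SNR = P_sig − N = −91.0 − (−97.46) = 6.46 dB → 6.5 dB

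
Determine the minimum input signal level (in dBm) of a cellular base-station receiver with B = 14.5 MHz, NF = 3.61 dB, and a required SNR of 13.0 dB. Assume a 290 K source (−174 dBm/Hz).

−85.8 dBm

Sensitivity = −174 + 10 log₁₀(B) + NF + SNR_min
= −174 + 71.61 + 3.61 + 13.0
= −85.78 dBm → −85.8 dBm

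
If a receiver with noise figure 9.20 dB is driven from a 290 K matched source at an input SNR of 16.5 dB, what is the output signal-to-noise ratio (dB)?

By definition F = SNR_in/SNR_out, so in dB: SNR_out = SNR_in − NF
SNR_out = 16.5 − 9.20 = 7.30 dB

7.30 dB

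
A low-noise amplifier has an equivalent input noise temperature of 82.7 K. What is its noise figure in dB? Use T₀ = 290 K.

1.09 dB

F = 1 + T_e/T₀ = 1 + 82.7/290 = 1.28517
NF = 10 log₁₀(1.28517) = 1.09 dB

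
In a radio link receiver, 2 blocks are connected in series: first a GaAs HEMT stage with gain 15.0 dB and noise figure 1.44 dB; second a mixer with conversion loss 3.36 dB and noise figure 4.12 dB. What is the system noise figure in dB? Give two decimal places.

Convert to linear (a loss of L dB is a gain of −L dB): F_i = 10^(NF_i/10), G_i = 10^(G_i,dB/10)
  Stage 1: F_1 = 10^(1.44/10) = 1.393, G_1 = 10^(15.0/10) = 31.62
  Stage 2: F_2 = 10^(4.12/10) = 2.582, G_2 = 10^(−3.36/10) = 0.4613
Friis cascade:
  F = 1.393 + (2.582 − 1)/31.62 = 1.443
NF = 10 log₁₀(1.443) = 1.59 dB

1.59 dB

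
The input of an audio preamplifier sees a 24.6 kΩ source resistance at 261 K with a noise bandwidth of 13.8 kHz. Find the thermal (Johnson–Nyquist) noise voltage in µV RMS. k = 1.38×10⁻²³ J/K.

2.21 µV

V_n = √(4kTRB)
4kTRB = 4 × 1.38×10⁻²³ × 261 × 2.46×10⁴ × 1.38×10⁴ = 4.89×10⁻¹² V²
V_n = √(4.89×10⁻¹²) = 2.21×10⁻⁶ V = 2.21 µV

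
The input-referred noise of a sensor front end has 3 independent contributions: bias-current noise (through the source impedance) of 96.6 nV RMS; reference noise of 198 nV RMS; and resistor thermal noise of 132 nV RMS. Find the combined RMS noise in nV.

Uncorrelated sources add in power (mean-square): V_tot = √(ΣV_i²)
V_tot = √[(9.66×10⁻⁸)² + (1.98×10⁻⁷)² + (1.32×10⁻⁷)²] = 2.57×10⁻⁷ V = 257 nV

257 nV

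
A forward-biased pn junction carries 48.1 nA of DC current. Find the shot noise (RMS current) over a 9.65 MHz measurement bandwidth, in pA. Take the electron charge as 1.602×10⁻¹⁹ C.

I_n = √(2qI·B)
2qI·B = 2 × 1.602×10⁻¹⁹ × 4.81×10⁻⁸ × 9.65×10⁶ = 1.49×10⁻¹⁹ A²
I_n = √(1.49×10⁻¹⁹) = 3.86×10⁻¹⁰ A = 386 pA

386 pA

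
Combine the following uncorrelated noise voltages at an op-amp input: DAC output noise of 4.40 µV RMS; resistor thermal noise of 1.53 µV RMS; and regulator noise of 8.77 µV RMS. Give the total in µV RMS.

9.93 µV

Uncorrelated sources add in power (mean-square): V_tot = √(ΣV_i²)
V_tot = √[(4.40×10⁻⁶)² + (1.53×10⁻⁶)² + (8.77×10⁻⁶)²] = 9.93×10⁻⁶ V = 9.93 µV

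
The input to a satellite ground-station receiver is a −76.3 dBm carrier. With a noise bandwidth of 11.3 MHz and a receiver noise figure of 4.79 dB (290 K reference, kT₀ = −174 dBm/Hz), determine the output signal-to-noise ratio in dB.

Noise floor: N = −174 + 10 log₁₀(B) + NF
10 log₁₀(1.13×10⁷) = 70.53 dB
N = −174 + 70.53 + 4.79 = −98.68 dBm
SNR = P_sig − N = −76.3 − (−98.68) = 22.38 dB → 22.4 dB

22.4 dB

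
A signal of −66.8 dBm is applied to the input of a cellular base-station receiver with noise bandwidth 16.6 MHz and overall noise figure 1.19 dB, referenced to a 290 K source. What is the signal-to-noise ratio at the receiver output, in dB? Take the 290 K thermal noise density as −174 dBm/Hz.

Noise floor: N = −174 + 10 log₁₀(B) + NF
10 log₁₀(1.66×10⁷) = 72.2 dB
N = −174 + 72.2 + 1.19 = −100.61 dBm
SNR = P_sig − N = −66.8 − (−100.61) = 33.81 dB → 33.8 dB

33.8 dB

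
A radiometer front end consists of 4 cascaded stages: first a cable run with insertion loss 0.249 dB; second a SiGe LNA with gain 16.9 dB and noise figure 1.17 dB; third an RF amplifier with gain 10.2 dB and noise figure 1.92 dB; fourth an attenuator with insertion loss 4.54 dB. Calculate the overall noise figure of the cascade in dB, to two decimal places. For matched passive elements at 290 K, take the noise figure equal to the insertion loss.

Convert to linear (a loss of L dB is a gain of −L dB): F_i = 10^(NF_i/10), G_i = 10^(G_i,dB/10)
  Stage 1: F_1 = 10^(0.249/10) = 1.059, G_1 = 10^(−0.249/10) = 0.9443
  Stage 2: F_2 = 10^(1.17/10) = 1.309, G_2 = 10^(16.9/10) = 48.98
  Stage 3: F_3 = 10^(1.92/10) = 1.556, G_3 = 10^(10.2/10) = 10.47
  Stage 4: F_4 = 10^(4.54/10) = 2.844, G_4 = 10^(−4.54/10) = 0.3516
Friis cascade:
  F = 1.059 + (1.309 − 1)/0.9443 + (1.556 − 1)/46.25 + (2.844 − 1)/484.3 = 1.402
NF = 10 log₁₀(1.402) = 1.47 dB

1.47 dB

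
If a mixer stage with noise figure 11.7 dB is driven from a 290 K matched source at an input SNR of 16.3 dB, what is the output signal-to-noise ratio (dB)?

4.6 dB

By definition F = SNR_in/SNR_out, so in dB: SNR_out = SNR_in − NF
SNR_out = 16.3 − 11.7 = 4.6 dB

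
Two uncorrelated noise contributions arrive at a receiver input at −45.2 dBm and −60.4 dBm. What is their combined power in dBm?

Convert to linear, add, convert back:
P₁ = 3.02×10⁻⁸ W, P₂ = 9.12×10⁻¹⁰ W
P_tot = 3.11×10⁻⁸ W → 10 log₁₀(P_tot / 10⁻³) = −45.1 dBm

−45.1 dBm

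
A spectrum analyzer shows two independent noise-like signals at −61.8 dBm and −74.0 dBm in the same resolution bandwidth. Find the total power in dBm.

−61.5 dBm

Convert to linear, add, convert back:
P₁ = 6.61×10⁻¹⁰ W, P₂ = 3.98×10⁻¹¹ W
P_tot = 7.01×10⁻¹⁰ W → 10 log₁₀(P_tot / 10⁻³) = −61.5 dBm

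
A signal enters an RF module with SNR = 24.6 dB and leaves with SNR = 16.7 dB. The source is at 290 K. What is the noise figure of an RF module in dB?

7.9 dB

NF (dB) = SNR_in(dB) − SNR_out(dB) when the source is at T₀
NF = 24.6 − 16.7 = 7.9 dB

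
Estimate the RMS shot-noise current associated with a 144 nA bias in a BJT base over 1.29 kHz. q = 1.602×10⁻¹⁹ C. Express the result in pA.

7.71 pA

I_n = √(2qI·B)
2qI·B = 2 × 1.602×10⁻¹⁹ × 1.44×10⁻⁷ × 1.29×10³ = 5.95×10⁻²³ A²
I_n = √(5.95×10⁻²³) = 7.71×10⁻¹² A = 7.71 pA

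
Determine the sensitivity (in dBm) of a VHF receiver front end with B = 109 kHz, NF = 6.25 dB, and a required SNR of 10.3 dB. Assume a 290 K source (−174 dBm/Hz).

−107.1 dBm

Sensitivity = −174 + 10 log₁₀(B) + NF + SNR_min
= −174 + 50.37 + 6.25 + 10.3
= −107.08 dBm → −107.1 dBm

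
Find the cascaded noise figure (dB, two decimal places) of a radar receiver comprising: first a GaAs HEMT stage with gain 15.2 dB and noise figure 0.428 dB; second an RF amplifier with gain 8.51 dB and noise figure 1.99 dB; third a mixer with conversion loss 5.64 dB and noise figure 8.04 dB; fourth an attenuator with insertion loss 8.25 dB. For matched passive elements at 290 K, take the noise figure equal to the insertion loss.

0.91 dB

Convert to linear (a loss of L dB is a gain of −L dB): F_i = 10^(NF_i/10), G_i = 10^(G_i,dB/10)
  Stage 1: F_1 = 10^(0.428/10) = 1.104, G_1 = 10^(15.2/10) = 33.11
  Stage 2: F_2 = 10^(1.99/10) = 1.581, G_2 = 10^(8.51/10) = 7.096
  Stage 3: F_3 = 10^(8.04/10) = 6.368, G_3 = 10^(−5.64/10) = 0.2729
  Stage 4: F_4 = 10^(8.25/10) = 6.683, G_4 = 10^(−8.25/10) = 0.1496
Friis cascade:
  F = 1.104 + (1.581 − 1)/33.11 + (6.368 − 1)/235.0 + (6.683 − 1)/64.12 = 1.233
NF = 10 log₁₀(1.233) = 0.91 dB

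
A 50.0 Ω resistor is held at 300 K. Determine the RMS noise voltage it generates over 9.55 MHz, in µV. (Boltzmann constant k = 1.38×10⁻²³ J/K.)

2.81 µV

V_n = √(4kTRB)
4kTRB = 4 × 1.38×10⁻²³ × 300 × 5.00×10¹ × 9.55×10⁶ = 7.91×10⁻¹² V²
V_n = √(7.91×10⁻¹²) = 2.81×10⁻⁶ V = 2.81 µV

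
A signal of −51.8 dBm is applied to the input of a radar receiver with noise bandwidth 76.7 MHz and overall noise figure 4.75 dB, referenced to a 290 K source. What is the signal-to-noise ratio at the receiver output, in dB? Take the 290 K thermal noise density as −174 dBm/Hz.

38.6 dB

Noise floor: N = −174 + 10 log₁₀(B) + NF
10 log₁₀(7.67×10⁷) = 78.85 dB
N = −174 + 78.85 + 4.75 = −90.40 dBm
SNR = P_sig − N = −51.8 − (−90.40) = 38.60 dB → 38.6 dB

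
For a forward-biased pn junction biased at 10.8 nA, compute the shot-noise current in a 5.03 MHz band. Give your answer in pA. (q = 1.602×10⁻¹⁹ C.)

I_n = √(2qI·B)
2qI·B = 2 × 1.602×10⁻¹⁹ × 1.08×10⁻⁸ × 5.03×10⁶ = 1.74×10⁻²⁰ A²
I_n = √(1.74×10⁻²⁰) = 1.32×10⁻¹⁰ A = 132 pA

132 pA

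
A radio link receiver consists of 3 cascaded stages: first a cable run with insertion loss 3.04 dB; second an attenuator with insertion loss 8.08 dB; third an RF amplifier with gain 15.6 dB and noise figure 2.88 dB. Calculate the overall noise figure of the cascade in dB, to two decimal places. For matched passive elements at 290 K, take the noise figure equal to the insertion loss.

14.00 dB

Convert to linear (a loss of L dB is a gain of −L dB): F_i = 10^(NF_i/10), G_i = 10^(G_i,dB/10)
  Stage 1: F_1 = 10^(3.04/10) = 2.014, G_1 = 10^(−3.04/10) = 0.4966
  Stage 2: F_2 = 10^(8.08/10) = 6.427, G_2 = 10^(−8.08/10) = 0.1556
  Stage 3: F_3 = 10^(2.88/10) = 1.941, G_3 = 10^(15.6/10) = 36.31
Friis cascade:
  F = 2.014 + (6.427 − 1)/0.4966 + (1.941 − 1)/0.07727 = 25.12
NF = 10 log₁₀(25.12) = 14.00 dB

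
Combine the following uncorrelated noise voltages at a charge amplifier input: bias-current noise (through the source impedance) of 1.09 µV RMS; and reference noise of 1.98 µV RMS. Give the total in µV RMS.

Uncorrelated sources add in power (mean-square): V_tot = √(ΣV_i²)
V_tot = √[(1.09×10⁻⁶)² + (1.98×10⁻⁶)²] = 2.26×10⁻⁶ V = 2.26 µV

2.26 µV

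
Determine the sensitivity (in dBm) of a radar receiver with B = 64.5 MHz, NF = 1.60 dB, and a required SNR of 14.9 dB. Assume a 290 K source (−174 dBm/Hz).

−79.4 dBm

Sensitivity = −174 + 10 log₁₀(B) + NF + SNR_min
= −174 + 78.1 + 1.60 + 14.9
= −79.40 dBm → −79.4 dBm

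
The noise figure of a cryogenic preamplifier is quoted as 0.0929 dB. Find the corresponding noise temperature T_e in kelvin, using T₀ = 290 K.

F = 10^(0.0929/10) = 1.02162
T_e = (F − 1)·T₀ = (1.02162 − 1) × 290 = 6.27 K

6.27 K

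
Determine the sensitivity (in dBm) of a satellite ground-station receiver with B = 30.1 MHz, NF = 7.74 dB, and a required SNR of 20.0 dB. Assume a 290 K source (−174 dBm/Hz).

−71.5 dBm

Sensitivity = −174 + 10 log₁₀(B) + NF + SNR_min
= −174 + 74.79 + 7.74 + 20.0
= −71.47 dBm → −71.5 dBm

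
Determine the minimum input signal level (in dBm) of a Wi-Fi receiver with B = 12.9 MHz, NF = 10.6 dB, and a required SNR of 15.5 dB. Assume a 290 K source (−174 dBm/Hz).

Sensitivity = −174 + 10 log₁₀(B) + NF + SNR_min
= −174 + 71.11 + 10.6 + 15.5
= −76.79 dBm → −76.8 dBm

−76.8 dBm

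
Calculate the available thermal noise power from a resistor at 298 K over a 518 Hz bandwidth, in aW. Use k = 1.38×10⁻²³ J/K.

P_n = kTB = 1.38×10⁻²³ × 298 × 5.18×10² = 2.13×10⁻¹⁸ W = 2.13 aW

2.13 aW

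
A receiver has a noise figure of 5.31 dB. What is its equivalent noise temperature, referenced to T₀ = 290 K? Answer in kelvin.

695 K

F = 10^(5.31/10) = 3.39625
T_e = (F − 1)·T₀ = (3.39625 − 1) × 290 = 695 K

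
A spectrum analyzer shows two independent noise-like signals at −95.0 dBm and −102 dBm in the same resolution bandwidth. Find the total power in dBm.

−94.2 dBm

Convert to linear, add, convert back:
P₁ = 3.16×10⁻¹³ W, P₂ = 6.31×10⁻¹⁴ W
P_tot = 3.79×10⁻¹³ W → 10 log₁₀(P_tot / 10⁻³) = −94.2 dBm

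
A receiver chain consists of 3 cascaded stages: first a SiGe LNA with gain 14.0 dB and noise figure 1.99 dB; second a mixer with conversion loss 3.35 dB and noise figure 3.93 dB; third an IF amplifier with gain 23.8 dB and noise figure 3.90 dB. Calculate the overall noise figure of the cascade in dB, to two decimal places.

Convert to linear (a loss of L dB is a gain of −L dB): F_i = 10^(NF_i/10), G_i = 10^(G_i,dB/10)
  Stage 1: F_1 = 10^(1.99/10) = 1.581, G_1 = 10^(14.0/10) = 25.12
  Stage 2: F_2 = 10^(3.93/10) = 2.472, G_2 = 10^(−3.35/10) = 0.4624
  Stage 3: F_3 = 10^(3.90/10) = 2.455, G_3 = 10^(23.8/10) = 239.9
Friis cascade:
  F = 1.581 + (2.472 − 1)/25.12 + (2.455 − 1)/11.61 = 1.765
NF = 10 log₁₀(1.765) = 2.47 dB

2.47 dB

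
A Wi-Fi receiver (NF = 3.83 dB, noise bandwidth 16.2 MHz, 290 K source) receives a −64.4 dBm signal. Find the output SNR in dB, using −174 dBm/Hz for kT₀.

33.7 dB

Noise floor: N = −174 + 10 log₁₀(B) + NF
10 log₁₀(1.62×10⁷) = 72.1 dB
N = −174 + 72.1 + 3.83 = −98.07 dBm
SNR = P_sig − N = −64.4 − (−98.07) = 33.67 dB → 33.7 dB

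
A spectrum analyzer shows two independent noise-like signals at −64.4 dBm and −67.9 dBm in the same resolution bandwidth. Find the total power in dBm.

−62.8 dBm

Convert to linear, add, convert back:
P₁ = 3.63×10⁻¹⁰ W, P₂ = 1.62×10⁻¹⁰ W
P_tot = 5.25×10⁻¹⁰ W → 10 log₁₀(P_tot / 10⁻³) = −62.8 dBm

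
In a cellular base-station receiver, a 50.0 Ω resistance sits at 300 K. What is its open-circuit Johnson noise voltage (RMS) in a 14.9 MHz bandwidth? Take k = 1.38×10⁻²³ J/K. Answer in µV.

3.51 µV

V_n = √(4kTRB)
4kTRB = 4 × 1.38×10⁻²³ × 300 × 5.00×10¹ × 1.49×10⁷ = 1.23×10⁻¹¹ V²
V_n = √(1.23×10⁻¹¹) = 3.51×10⁻⁶ V = 3.51 µV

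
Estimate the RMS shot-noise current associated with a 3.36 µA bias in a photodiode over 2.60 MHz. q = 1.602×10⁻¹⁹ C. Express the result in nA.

1.67 nA

I_n = √(2qI·B)
2qI·B = 2 × 1.602×10⁻¹⁹ × 3.36×10⁻⁶ × 2.60×10⁶ = 2.80×10⁻¹⁸ A²
I_n = √(2.80×10⁻¹⁸) = 1.67×10⁻⁹ A = 1.67 nA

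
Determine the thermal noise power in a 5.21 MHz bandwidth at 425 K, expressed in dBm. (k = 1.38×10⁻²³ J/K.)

P_n = kTB = 1.38×10⁻²³ × 425 × 5.21×10⁶ = 3.06×10⁻¹⁴ W
In dBm: 10 log₁₀(3.06×10⁻¹⁴ / 10⁻³) = −105.1 dBm

−105.1 dBm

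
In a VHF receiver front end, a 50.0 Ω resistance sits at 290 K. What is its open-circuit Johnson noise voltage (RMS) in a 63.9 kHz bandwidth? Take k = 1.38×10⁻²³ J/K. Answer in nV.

V_n = √(4kTRB)
4kTRB = 4 × 1.38×10⁻²³ × 290 × 5.00×10¹ × 6.39×10⁴ = 5.11×10⁻¹⁴ V²
V_n = √(5.11×10⁻¹⁴) = 2.26×10⁻⁷ V = 226 nV

226 nV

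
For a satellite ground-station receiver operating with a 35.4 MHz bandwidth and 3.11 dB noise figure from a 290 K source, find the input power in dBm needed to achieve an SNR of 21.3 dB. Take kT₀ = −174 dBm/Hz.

−74.1 dBm

Sensitivity = −174 + 10 log₁₀(B) + NF + SNR_min
= −174 + 75.49 + 3.11 + 21.3
= −74.10 dBm → −74.1 dBm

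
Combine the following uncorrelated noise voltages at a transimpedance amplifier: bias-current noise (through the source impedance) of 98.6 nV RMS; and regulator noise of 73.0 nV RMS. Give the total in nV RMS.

123 nV

Uncorrelated sources add in power (mean-square): V_tot = √(ΣV_i²)
V_tot = √[(9.86×10⁻⁸)² + (7.30×10⁻⁸)²] = 1.23×10⁻⁷ V = 123 nV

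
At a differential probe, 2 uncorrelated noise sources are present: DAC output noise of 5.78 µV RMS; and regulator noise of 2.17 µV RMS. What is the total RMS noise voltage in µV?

Uncorrelated sources add in power (mean-square): V_tot = √(ΣV_i²)
V_tot = √[(5.78×10⁻⁶)² + (2.17×10⁻⁶)²] = 6.17×10⁻⁶ V = 6.17 µV

6.17 µV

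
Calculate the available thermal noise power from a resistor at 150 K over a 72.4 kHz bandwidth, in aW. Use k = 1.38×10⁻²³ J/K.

150 aW

P_n = kTB = 1.38×10⁻²³ × 150 × 7.24×10⁴ = 1.50×10⁻¹⁶ W = 150 aW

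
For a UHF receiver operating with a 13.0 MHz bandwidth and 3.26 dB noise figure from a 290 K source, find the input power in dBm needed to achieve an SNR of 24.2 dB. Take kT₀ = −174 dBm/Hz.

−75.4 dBm

Sensitivity = −174 + 10 log₁₀(B) + NF + SNR_min
= −174 + 71.14 + 3.26 + 24.2
= −75.40 dBm → −75.4 dBm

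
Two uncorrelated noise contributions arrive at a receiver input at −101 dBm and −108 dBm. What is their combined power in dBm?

−100.2 dBm

Convert to linear, add, convert back:
P₁ = 7.94×10⁻¹⁴ W, P₂ = 1.58×10⁻¹⁴ W
P_tot = 9.53×10⁻¹⁴ W → 10 log₁₀(P_tot / 10⁻³) = −100.2 dBm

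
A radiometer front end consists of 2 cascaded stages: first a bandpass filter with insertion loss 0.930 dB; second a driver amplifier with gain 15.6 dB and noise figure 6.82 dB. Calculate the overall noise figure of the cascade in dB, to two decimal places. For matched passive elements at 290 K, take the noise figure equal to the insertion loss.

7.75 dB

Convert to linear (a loss of L dB is a gain of −L dB): F_i = 10^(NF_i/10), G_i = 10^(G_i,dB/10)
  Stage 1: F_1 = 10^(0.930/10) = 1.239, G_1 = 10^(−0.930/10) = 0.8072
  Stage 2: F_2 = 10^(6.82/10) = 4.808, G_2 = 10^(15.6/10) = 36.31
Friis cascade:
  F = 1.239 + (4.808 − 1)/0.8072 = 5.957
NF = 10 log₁₀(5.957) = 7.75 dB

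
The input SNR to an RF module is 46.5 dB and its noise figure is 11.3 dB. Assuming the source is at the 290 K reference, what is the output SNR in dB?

35.2 dB

By definition F = SNR_in/SNR_out, so in dB: SNR_out = SNR_in − NF
SNR_out = 46.5 − 11.3 = 35.2 dB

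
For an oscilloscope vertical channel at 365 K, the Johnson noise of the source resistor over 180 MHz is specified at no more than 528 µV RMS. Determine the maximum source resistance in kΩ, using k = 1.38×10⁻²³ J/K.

Johnson–Nyquist: V_n = √(4kTRB) ⇒ R = V_n² / (4kTB)
4kTB = 4 × 1.38×10⁻²³ × 365 × 1.80×10⁸ = 3.63×10⁻¹²
R = (5.28×10⁻⁴)² / 3.63×10⁻¹² = 7.69×10⁴ Ω = 76.9 kΩ

76.9 kΩ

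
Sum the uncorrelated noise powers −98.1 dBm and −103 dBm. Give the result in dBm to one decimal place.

Convert to linear, add, convert back:
P₁ = 1.55×10⁻¹³ W, P₂ = 5.01×10⁻¹⁴ W
P_tot = 2.05×10⁻¹³ W → 10 log₁₀(P_tot / 10⁻³) = −96.9 dBm

−96.9 dBm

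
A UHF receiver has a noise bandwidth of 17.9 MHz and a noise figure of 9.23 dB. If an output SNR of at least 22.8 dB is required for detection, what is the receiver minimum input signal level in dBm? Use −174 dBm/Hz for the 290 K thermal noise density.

Sensitivity = −174 + 10 log₁₀(B) + NF + SNR_min
= −174 + 72.53 + 9.23 + 22.8
= −69.44 dBm → −69.4 dBm

−69.4 dBm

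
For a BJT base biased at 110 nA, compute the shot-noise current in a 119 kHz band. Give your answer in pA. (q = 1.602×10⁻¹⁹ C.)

I_n = √(2qI·B)
2qI·B = 2 × 1.602×10⁻¹⁹ × 1.10×10⁻⁷ × 1.19×10⁵ = 4.19×10⁻²¹ A²
I_n = √(4.19×10⁻²¹) = 6.48×10⁻¹¹ A = 64.8 pA

64.8 pA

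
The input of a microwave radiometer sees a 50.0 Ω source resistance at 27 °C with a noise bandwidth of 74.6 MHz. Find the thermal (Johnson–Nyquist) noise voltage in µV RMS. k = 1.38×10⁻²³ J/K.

T = 27 °C + 273.15 = 300.15 K
V_n = √(4kTRB)
4kTRB = 4 × 1.38×10⁻²³ × 300.15 × 5.00×10¹ × 7.46×10⁷ = 6.18×10⁻¹¹ V²
V_n = √(6.18×10⁻¹¹) = 7.86×10⁻⁶ V = 7.86 µV

7.86 µV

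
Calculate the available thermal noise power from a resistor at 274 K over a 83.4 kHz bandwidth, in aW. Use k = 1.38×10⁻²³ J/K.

315 aW

P_n = kTB = 1.38×10⁻²³ × 274 × 8.34×10⁴ = 3.15×10⁻¹⁶ W = 315 aW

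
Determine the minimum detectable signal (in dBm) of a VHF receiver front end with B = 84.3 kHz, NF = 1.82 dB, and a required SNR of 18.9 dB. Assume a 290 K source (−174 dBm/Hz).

Sensitivity = −174 + 10 log₁₀(B) + NF + SNR_min
= −174 + 49.26 + 1.82 + 18.9
= −104.02 dBm → −104.0 dBm

−104.0 dBm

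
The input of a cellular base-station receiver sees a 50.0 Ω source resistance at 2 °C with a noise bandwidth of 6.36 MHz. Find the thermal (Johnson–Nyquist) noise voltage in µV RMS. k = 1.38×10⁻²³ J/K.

2.20 µV

T = 2 °C + 273.15 = 275.15 K
V_n = √(4kTRB)
4kTRB = 4 × 1.38×10⁻²³ × 275.15 × 5.00×10¹ × 6.36×10⁶ = 4.83×10⁻¹² V²
V_n = √(4.83×10⁻¹²) = 2.20×10⁻⁶ V = 2.20 µV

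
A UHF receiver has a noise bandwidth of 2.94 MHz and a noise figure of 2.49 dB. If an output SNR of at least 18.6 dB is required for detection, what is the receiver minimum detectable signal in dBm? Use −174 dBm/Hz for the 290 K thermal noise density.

Sensitivity = −174 + 10 log₁₀(B) + NF + SNR_min
= −174 + 64.68 + 2.49 + 18.6
= −88.23 dBm → −88.2 dBm

−88.2 dBm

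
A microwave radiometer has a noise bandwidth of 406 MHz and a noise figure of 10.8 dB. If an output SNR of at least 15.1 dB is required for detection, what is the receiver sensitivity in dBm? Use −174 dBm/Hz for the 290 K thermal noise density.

−62.0 dBm

Sensitivity = −174 + 10 log₁₀(B) + NF + SNR_min
= −174 + 86.09 + 10.8 + 15.1
= −62.01 dBm → −62.0 dBm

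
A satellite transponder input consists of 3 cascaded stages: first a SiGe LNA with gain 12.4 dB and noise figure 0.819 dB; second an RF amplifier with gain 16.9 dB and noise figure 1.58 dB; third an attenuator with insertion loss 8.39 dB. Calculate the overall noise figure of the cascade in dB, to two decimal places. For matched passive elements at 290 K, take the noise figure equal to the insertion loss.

0.93 dB

Convert to linear (a loss of L dB is a gain of −L dB): F_i = 10^(NF_i/10), G_i = 10^(G_i,dB/10)
  Stage 1: F_1 = 10^(0.819/10) = 1.208, G_1 = 10^(12.4/10) = 17.38
  Stage 2: F_2 = 10^(1.58/10) = 1.439, G_2 = 10^(16.9/10) = 48.98
  Stage 3: F_3 = 10^(8.39/10) = 6.902, G_3 = 10^(−8.39/10) = 0.1449
Friis cascade:
  F = 1.208 + (1.439 − 1)/17.38 + (6.902 − 1)/851.1 = 1.240
NF = 10 log₁₀(1.240) = 0.93 dB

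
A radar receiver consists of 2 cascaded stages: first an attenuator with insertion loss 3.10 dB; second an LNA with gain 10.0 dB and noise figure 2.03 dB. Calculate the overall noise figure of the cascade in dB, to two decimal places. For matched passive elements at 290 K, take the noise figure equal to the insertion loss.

5.13 dB

Convert to linear (a loss of L dB is a gain of −L dB): F_i = 10^(NF_i/10), G_i = 10^(G_i,dB/10)
  Stage 1: F_1 = 10^(3.10/10) = 2.042, G_1 = 10^(−3.10/10) = 0.4898
  Stage 2: F_2 = 10^(2.03/10) = 1.596, G_2 = 10^(10.0/10) = 10.00
Friis cascade:
  F = 2.042 + (1.596 − 1)/0.4898 = 3.258
NF = 10 log₁₀(3.258) = 5.13 dB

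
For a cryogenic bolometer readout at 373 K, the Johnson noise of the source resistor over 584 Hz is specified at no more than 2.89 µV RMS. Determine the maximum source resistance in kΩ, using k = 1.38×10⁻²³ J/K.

Johnson–Nyquist: V_n = √(4kTRB) ⇒ R = V_n² / (4kTB)
4kTB = 4 × 1.38×10⁻²³ × 373 × 5.84×10² = 1.20×10⁻¹⁷
R = (2.89×10⁻⁶)² / 1.20×10⁻¹⁷ = 6.95×10⁵ Ω = 695 kΩ

695 kΩ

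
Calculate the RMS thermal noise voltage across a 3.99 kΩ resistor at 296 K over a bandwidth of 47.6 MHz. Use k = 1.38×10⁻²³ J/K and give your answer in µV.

V_n = √(4kTRB)
4kTRB = 4 × 1.38×10⁻²³ × 296 × 3.99×10³ × 4.76×10⁷ = 3.10×10⁻⁹ V²
V_n = √(3.10×10⁻⁹) = 5.57×10⁻⁵ V = 55.7 µV

55.7 µV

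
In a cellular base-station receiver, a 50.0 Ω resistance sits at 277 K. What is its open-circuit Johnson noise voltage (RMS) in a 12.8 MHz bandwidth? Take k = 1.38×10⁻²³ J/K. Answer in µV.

3.13 µV

V_n = √(4kTRB)
4kTRB = 4 × 1.38×10⁻²³ × 277 × 5.00×10¹ × 1.28×10⁷ = 9.79×10⁻¹² V²
V_n = √(9.79×10⁻¹²) = 3.13×10⁻⁶ V = 3.13 µV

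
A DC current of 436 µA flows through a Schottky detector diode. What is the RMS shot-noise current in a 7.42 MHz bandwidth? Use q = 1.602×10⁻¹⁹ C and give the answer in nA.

I_n = √(2qI·B)
2qI·B = 2 × 1.602×10⁻¹⁹ × 4.36×10⁻⁴ × 7.42×10⁶ = 1.04×10⁻¹⁵ A²
I_n = √(1.04×10⁻¹⁵) = 3.22×10⁻⁸ A = 32.2 nA

32.2 nA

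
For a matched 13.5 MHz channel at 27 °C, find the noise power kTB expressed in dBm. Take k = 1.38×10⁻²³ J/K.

−102.5 dBm

T = 27 °C + 273.15 = 300.15 K
P_n = kTB = 1.38×10⁻²³ × 300.15 × 1.35×10⁷ = 5.59×10⁻¹⁴ W
In dBm: 10 log₁₀(5.59×10⁻¹⁴ / 10⁻³) = −102.5 dBm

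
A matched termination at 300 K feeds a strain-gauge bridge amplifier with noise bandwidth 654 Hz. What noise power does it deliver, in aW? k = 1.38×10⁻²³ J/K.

2.71 aW

P_n = kTB = 1.38×10⁻²³ × 300 × 6.54×10² = 2.71×10⁻¹⁸ W = 2.71 aW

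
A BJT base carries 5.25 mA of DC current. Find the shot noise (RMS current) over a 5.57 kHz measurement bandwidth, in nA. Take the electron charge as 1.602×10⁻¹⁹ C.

3.06 nA

I_n = √(2qI·B)
2qI·B = 2 × 1.602×10⁻¹⁹ × 5.25×10⁻³ × 5.57×10³ = 9.37×10⁻¹⁸ A²
I_n = √(9.37×10⁻¹⁸) = 3.06×10⁻⁹ A = 3.06 nA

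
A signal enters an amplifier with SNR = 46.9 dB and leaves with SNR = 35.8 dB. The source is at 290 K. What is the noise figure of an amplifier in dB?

11.1 dB

NF (dB) = SNR_in(dB) − SNR_out(dB) when the source is at T₀
NF = 46.9 − 35.8 = 11.1 dB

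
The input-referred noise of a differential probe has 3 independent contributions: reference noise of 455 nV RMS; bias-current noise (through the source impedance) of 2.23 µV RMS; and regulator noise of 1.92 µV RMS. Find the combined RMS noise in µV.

Uncorrelated sources add in power (mean-square): V_tot = √(ΣV_i²)
V_tot = √[(4.55×10⁻⁷)² + (2.23×10⁻⁶)² + (1.92×10⁻⁶)²] = 2.98×10⁻⁶ V = 2.98 µV

2.98 µV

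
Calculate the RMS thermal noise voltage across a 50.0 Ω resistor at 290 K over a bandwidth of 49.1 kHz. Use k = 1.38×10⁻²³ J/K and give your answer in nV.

V_n = √(4kTRB)
4kTRB = 4 × 1.38×10⁻²³ × 290 × 5.00×10¹ × 4.91×10⁴ = 3.93×10⁻¹⁴ V²
V_n = √(3.93×10⁻¹⁴) = 1.98×10⁻⁷ V = 198 nV

198 nV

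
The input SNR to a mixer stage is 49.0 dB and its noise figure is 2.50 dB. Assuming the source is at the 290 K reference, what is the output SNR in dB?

By definition F = SNR_in/SNR_out, so in dB: SNR_out = SNR_in − NF
SNR_out = 49.0 − 2.50 = 46.50 dB

46.50 dB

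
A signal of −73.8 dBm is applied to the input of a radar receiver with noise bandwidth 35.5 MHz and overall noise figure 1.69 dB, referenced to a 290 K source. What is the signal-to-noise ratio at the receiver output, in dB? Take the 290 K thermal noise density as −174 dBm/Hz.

Noise floor: N = −174 + 10 log₁₀(B) + NF
10 log₁₀(3.55×10⁷) = 75.5 dB
N = −174 + 75.5 + 1.69 = −96.81 dBm
SNR = P_sig − N = −73.8 − (−96.81) = 23.01 dB → 23.0 dB

23.0 dB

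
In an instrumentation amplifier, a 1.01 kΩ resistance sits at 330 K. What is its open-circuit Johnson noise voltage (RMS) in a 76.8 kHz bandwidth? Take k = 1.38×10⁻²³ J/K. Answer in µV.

1.19 µV

V_n = √(4kTRB)
4kTRB = 4 × 1.38×10⁻²³ × 330 × 1.01×10³ × 7.68×10⁴ = 1.41×10⁻¹² V²
V_n = √(1.41×10⁻¹²) = 1.19×10⁻⁶ V = 1.19 µV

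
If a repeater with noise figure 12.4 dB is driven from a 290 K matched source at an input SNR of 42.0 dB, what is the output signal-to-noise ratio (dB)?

By definition F = SNR_in/SNR_out, so in dB: SNR_out = SNR_in − NF
SNR_out = 42.0 − 12.4 = 29.6 dB

29.6 dB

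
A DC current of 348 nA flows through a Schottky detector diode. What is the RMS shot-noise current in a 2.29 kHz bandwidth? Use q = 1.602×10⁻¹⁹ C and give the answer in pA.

I_n = √(2qI·B)
2qI·B = 2 × 1.602×10⁻¹⁹ × 3.48×10⁻⁷ × 2.29×10³ = 2.55×10⁻²² A²
I_n = √(2.55×10⁻²²) = 1.60×10⁻¹¹ A = 16.0 pA

16.0 pA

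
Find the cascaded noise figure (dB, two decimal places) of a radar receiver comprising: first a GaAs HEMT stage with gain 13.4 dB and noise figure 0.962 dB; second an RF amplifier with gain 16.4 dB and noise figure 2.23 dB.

Convert to linear (a loss of L dB is a gain of −L dB): F_i = 10^(NF_i/10), G_i = 10^(G_i,dB/10)
  Stage 1: F_1 = 10^(0.962/10) = 1.248, G_1 = 10^(13.4/10) = 21.88
  Stage 2: F_2 = 10^(2.23/10) = 1.671, G_2 = 10^(16.4/10) = 43.65
Friis cascade:
  F = 1.248 + (1.671 − 1)/21.88 = 1.279
NF = 10 log₁₀(1.279) = 1.07 dB

1.07 dB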